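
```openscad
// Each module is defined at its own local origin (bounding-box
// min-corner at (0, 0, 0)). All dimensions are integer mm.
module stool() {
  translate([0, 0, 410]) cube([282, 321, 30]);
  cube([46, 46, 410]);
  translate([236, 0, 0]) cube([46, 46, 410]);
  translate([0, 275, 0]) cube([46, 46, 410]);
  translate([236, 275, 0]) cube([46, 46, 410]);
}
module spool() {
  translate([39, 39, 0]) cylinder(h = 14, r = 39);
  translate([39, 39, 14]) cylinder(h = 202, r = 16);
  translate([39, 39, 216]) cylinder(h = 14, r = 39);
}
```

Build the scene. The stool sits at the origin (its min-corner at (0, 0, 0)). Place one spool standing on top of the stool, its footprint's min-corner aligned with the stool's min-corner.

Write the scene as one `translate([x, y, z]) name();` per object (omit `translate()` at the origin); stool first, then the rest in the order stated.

stool();
translate([0, 0, 440]) spool();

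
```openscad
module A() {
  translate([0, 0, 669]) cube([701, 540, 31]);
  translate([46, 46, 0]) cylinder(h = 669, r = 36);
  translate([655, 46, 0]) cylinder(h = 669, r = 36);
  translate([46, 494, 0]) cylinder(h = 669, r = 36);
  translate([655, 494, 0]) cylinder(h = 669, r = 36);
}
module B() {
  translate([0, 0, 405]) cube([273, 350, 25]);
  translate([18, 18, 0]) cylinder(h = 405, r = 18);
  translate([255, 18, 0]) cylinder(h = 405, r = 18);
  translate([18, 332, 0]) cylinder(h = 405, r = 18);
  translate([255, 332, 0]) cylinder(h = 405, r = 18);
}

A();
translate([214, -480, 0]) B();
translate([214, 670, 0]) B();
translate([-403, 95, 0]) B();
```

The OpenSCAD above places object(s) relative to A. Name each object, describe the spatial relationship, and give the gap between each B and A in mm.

Each stool's nearest face is 130 mm from the table's bounding box.

A is a table. B is a stool. Three stools sit around the table at the −y, +y, −x sides. The gap between each stool and the table is 130 mm.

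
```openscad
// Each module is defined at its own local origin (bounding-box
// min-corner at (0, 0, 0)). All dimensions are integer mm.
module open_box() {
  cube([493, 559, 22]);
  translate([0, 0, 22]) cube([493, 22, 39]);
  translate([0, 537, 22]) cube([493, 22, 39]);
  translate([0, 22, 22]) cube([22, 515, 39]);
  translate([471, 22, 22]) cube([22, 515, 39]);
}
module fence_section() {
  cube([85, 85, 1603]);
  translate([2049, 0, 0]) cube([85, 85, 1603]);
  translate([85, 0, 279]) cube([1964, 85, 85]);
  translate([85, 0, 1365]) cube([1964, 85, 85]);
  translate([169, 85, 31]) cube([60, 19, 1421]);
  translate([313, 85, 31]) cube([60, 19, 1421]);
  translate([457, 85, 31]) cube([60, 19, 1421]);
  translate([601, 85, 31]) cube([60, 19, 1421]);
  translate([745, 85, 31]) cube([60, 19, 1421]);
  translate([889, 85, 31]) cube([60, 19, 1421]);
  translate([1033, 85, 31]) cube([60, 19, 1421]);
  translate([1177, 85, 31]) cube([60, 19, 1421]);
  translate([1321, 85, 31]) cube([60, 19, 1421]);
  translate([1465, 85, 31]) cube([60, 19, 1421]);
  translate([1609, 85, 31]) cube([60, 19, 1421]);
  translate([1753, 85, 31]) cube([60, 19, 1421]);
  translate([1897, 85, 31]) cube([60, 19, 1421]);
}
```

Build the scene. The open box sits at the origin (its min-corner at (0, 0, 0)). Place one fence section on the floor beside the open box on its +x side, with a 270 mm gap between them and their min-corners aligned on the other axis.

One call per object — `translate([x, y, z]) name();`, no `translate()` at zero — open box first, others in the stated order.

open_box();
translate([763, 0, 0]) fence_section();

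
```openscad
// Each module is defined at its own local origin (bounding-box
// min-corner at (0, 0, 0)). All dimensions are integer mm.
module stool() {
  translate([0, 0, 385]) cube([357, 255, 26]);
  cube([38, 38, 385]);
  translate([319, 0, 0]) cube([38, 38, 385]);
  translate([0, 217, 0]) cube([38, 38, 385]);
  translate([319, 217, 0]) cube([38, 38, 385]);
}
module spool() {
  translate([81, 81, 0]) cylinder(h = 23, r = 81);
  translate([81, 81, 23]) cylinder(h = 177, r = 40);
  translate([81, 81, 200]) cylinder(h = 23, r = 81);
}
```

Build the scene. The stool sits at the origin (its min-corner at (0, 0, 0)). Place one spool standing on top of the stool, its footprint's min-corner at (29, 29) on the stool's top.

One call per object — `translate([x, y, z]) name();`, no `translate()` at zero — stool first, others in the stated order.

stool();
translate([29, 29, 411]) spool();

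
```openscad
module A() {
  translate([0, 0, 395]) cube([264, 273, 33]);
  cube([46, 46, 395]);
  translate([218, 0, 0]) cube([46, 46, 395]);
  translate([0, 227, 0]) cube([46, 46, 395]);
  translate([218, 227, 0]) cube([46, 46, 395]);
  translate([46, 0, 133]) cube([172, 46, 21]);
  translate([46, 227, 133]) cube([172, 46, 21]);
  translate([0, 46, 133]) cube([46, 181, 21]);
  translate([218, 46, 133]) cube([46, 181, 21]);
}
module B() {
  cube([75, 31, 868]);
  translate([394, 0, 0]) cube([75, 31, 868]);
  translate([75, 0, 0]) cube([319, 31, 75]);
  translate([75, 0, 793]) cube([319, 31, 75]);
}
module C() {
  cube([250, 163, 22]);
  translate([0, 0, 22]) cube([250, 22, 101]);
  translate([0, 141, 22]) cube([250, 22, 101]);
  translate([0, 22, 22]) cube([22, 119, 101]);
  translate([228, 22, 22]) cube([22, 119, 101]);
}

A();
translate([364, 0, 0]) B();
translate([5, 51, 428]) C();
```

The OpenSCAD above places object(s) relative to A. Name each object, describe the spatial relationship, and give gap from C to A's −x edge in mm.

A is a stool. B is a picture frame. C is an open box. The picture frame is on the floor beside the stool on its +x side. The open box is on top of the stool. The gap from the open box to the stool's −x edge is 5 mm.

The open box's min-x is at 5; the stool's min-x is 0; gap = 5 mm.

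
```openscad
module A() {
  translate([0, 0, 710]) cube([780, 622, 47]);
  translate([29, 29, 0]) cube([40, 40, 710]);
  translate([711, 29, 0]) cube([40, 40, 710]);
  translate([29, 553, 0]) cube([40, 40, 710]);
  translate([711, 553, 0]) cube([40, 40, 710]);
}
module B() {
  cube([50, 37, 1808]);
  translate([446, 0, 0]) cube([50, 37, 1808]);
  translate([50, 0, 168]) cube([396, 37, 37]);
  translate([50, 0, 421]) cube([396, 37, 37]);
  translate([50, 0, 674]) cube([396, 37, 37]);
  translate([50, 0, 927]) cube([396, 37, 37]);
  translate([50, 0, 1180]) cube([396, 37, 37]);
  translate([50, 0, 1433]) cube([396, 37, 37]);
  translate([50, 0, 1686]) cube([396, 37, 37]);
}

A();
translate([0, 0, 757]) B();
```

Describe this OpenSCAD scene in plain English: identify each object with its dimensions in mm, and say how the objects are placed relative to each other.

A is a rectangular dining table. The top is 780×622×47 mm with its upper surface at z = 757 mm. It stands on four 40×40 mm square legs, each inset 29 mm from the nearest pair of top edges, running from the floor to the underside of the top.

B is a straight ladder. Two 50×37 mm vertical rails, 1808 mm tall, stand 496 mm apart (outside-to-outside) with their front faces coplanar on the −y side. 7 rungs, each 37 mm deep and 37 mm tall, span between the inner faces of the rails, front faces flush with the rails. The lowest rung's underside is at z = 168 mm and rungs are spaced 253 mm apart (underside to underside).

The ladder is on top of the table.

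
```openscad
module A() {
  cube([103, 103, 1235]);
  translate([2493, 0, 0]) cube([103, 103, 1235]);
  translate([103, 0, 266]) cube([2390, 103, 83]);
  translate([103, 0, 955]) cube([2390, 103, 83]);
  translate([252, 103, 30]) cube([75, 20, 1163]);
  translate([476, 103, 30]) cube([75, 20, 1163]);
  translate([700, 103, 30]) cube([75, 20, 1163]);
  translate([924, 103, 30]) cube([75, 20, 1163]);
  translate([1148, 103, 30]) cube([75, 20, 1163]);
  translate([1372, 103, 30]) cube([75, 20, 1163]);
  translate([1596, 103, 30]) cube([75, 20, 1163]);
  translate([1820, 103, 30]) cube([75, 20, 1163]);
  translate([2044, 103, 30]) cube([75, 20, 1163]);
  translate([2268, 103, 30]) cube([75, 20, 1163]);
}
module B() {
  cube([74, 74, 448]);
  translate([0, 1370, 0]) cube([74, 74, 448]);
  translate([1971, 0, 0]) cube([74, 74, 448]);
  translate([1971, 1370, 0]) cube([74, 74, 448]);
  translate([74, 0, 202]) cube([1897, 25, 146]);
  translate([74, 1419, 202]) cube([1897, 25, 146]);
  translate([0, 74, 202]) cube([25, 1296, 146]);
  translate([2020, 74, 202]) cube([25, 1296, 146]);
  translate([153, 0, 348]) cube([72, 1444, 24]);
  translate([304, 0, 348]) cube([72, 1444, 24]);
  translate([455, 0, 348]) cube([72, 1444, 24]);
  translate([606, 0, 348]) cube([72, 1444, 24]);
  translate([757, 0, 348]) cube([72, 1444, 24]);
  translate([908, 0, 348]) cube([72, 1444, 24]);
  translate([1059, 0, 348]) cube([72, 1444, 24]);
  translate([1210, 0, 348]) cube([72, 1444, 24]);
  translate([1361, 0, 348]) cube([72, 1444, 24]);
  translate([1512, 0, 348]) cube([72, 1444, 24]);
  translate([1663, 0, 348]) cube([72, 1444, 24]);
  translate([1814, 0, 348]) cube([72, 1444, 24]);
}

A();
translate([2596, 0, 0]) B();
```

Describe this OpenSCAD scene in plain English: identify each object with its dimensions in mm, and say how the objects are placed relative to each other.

A is a fence section. Two 103×103 mm posts, 1235 mm tall, stand on the floor with a clear span of 2390 mm between their inner faces. Two horizontal rails of 103×83 mm section span the gap between the posts with their undersides at z = 266 mm and z = 955 mm, flush with the posts' −y face. 10 pickets, each 75 mm wide, 20 mm thick and 1163 mm tall, are fixed to the +y face of the rails with their bottoms at z = 30 mm, evenly spaced across the span with equal gaps (rounded down to the nearest mm) at the −x end and between each pair — any rounding remainder accumulates at the +x end.

B is a bed frame 2045 mm long (x) by 1444 mm wide (y). Four 74×74 mm corner posts, 448 mm tall, at the corners of the footprint. Four rails of 25 mm thickness and 146 mm height run between adjacent posts with their undersides at z = 202 mm, their outer faces flush with the outside of the frame (the two x-running rails run between the posts' inner faces; the two y-running rails run between the posts' inner faces). 12 slats, each 72 mm wide (x) and 24 mm thick, lie across the top of the two x-running rails, running the full 1444 mm width of the frame in y; the slats are evenly spaced along x between the inner faces of the end posts with equal gaps (rounded down to the nearest mm) at the −x end and between each pair — any rounding remainder accumulates at the +x end.

The bed frame is against the fence section's +x side, with their −y faces flush.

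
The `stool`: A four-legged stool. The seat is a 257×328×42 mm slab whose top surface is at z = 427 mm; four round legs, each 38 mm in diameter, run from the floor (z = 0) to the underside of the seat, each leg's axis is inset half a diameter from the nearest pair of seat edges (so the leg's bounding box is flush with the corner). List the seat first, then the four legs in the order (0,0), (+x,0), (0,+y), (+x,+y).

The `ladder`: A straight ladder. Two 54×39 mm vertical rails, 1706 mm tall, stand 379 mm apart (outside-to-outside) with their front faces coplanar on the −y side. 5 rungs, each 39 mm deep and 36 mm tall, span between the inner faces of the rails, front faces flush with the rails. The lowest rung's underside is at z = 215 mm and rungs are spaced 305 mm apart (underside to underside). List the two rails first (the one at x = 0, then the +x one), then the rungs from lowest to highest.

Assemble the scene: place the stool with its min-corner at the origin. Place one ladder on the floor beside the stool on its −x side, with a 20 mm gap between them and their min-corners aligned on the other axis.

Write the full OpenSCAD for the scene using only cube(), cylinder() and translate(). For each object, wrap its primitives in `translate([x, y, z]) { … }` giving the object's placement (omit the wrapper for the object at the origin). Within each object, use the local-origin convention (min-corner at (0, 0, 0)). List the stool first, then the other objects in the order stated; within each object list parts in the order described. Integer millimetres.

translate([0, 0, 385]) cube([257, 328, 42]);
translate([19, 19, 0]) cylinder(h = 385, r = 19);
translate([238, 19, 0]) cylinder(h = 385, r = 19);
translate([19, 309, 0]) cylinder(h = 385, r = 19);
translate([238, 309, 0]) cylinder(h = 385, r = 19);
translate([-399, 0, 0]) {
  cube([54, 39, 1706]);
  translate([325, 0, 0]) cube([54, 39, 1706]);
  translate([54, 0, 215]) cube([271, 39, 36]);
  translate([54, 0, 520]) cube([271, 39, 36]);
  translate([54, 0, 825]) cube([271, 39, 36]);
  translate([54, 0, 1130]) cube([271, 39, 36]);
  translate([54, 0, 1435]) cube([271, 39, 36]);
}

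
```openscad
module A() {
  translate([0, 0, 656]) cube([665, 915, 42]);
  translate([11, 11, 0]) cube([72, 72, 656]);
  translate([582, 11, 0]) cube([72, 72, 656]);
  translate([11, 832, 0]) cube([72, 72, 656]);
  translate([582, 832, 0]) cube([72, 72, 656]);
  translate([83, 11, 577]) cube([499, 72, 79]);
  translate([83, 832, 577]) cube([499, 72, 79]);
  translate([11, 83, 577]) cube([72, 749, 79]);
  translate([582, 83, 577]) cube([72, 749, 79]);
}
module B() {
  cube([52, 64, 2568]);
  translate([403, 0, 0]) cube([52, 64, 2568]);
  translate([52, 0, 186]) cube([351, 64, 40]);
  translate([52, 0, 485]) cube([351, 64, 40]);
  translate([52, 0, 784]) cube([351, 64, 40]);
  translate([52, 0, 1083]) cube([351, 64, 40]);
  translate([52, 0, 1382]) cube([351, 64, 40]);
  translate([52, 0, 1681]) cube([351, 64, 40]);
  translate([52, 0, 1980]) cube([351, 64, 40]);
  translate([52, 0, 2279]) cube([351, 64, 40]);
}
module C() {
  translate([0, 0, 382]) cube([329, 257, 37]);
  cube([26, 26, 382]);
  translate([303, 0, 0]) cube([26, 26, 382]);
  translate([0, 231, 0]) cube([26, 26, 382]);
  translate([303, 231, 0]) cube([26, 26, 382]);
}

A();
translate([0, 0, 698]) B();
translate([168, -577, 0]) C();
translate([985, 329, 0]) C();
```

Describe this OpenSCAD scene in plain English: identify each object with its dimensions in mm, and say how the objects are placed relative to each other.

A is a table: top 665 mm (x) × 915 mm (y), 42 mm thick, upper face at z = 698 mm, on four 72×72 mm square legs, each inset 11 mm from the nearest pair of top edges, running from z = 0 to the bottom of the top. Four apron rails, 72 mm thick and 79 mm tall, run between adjacent legs with their top edges flush with the underside of the top and their outer faces flush with the legs' outer faces.

B is a wooden ladder with two side rails of 52×64 mm section and 2568 mm height, set 455 mm apart overall. Between them run 8 rectangular rungs (64 mm deep, 40 mm thick), front faces flush with the rails' −y face. The bottom of the first rung is 186 mm above the floor and each subsequent rung is 299 mm higher than the one below.

C is a four-legged stool. The seat is 329×257 mm, 37 mm thick, top at z = 419 mm. It stands on four square legs, each 26×26 mm in cross-section, from z = 0 to the seat underside, each flush with a corner of the seat.

The ladder is on top of the table. Two stools sit around the table at the −y, +x sides.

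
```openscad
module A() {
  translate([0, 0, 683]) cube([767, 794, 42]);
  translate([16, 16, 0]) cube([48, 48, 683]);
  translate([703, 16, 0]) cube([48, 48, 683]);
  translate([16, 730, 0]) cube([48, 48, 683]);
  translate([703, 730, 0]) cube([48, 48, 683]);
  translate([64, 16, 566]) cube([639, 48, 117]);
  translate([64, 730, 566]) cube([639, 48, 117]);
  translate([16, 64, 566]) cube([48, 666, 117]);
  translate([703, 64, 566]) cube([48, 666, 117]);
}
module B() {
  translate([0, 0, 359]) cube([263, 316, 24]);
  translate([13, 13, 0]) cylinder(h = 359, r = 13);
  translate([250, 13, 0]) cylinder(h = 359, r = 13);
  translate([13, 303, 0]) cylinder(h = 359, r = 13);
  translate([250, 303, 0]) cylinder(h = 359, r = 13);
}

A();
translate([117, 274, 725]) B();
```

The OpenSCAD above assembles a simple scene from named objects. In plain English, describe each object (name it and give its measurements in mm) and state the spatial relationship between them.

A is a table: top 767 mm (x) × 794 mm (y), 42 mm thick, upper face at z = 725 mm, on four 48×48 mm square legs, each inset 16 mm from the nearest pair of top edges, running from z = 0 to the bottom of the top. Four apron rails, 48 mm thick and 117 mm tall, run between adjacent legs with their top edges flush with the underside of the top and their outer faces flush with the legs' outer faces.

B is a simple wooden stool: a rectangular seat 263 mm (x) by 316 mm (y), 24 mm thick, top face at z = 383 mm, on four round legs, each 26 mm in diameter. The legs rest on z = 0, each leg's axis is inset half a diameter from the nearest pair of seat edges (so the leg's bounding box is flush with the corner).

The stool is on top of the table.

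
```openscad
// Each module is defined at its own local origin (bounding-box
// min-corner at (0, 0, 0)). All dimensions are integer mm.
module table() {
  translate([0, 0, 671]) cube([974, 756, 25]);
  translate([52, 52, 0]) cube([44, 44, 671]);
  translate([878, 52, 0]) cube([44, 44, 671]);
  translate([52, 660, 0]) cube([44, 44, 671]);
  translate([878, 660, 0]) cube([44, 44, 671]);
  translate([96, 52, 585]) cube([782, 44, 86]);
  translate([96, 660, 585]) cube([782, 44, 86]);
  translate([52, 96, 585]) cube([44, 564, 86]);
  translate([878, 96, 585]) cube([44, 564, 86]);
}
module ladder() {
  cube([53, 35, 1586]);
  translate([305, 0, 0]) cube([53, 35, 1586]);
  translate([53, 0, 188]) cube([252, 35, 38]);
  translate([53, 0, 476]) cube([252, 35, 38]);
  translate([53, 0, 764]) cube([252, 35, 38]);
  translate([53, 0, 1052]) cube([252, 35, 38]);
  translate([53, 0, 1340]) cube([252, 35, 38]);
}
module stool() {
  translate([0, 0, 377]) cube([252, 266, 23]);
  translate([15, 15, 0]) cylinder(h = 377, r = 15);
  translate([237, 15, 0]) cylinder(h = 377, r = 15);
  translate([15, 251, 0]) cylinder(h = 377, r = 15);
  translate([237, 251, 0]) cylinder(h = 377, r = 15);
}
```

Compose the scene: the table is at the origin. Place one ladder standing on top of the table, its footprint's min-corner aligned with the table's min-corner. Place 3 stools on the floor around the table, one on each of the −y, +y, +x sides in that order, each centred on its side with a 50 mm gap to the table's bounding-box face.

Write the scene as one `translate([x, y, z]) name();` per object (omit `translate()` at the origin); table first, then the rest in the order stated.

table();
translate([0, 0, 696]) ladder();
translate([361, -316, 0]) stool();
translate([361, 806, 0]) stool();
translate([1024, 245, 0]) stool();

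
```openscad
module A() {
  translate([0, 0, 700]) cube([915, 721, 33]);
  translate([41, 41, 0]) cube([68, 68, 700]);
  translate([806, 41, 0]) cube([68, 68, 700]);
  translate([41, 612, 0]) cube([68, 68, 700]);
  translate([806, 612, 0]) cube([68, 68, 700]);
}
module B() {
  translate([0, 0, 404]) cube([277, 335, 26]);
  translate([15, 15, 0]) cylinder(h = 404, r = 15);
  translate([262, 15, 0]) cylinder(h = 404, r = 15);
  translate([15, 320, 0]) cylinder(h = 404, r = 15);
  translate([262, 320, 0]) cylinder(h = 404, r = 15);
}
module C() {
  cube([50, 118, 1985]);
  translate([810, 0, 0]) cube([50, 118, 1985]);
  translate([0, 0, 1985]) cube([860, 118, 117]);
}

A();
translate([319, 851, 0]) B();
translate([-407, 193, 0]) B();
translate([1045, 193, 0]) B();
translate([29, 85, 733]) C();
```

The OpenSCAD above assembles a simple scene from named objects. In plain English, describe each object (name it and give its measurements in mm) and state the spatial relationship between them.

A is a table: top 915 mm (x) × 721 mm (y), 33 mm thick, upper face at z = 733 mm, on four 68×68 mm square legs, each inset 41 mm from the nearest pair of top edges, running from z = 0 to the bottom of the top.

B is a simple wooden stool: a rectangular seat 277 mm (x) by 335 mm (y), 26 mm thick, top face at z = 430 mm, on four round legs, each 30 mm in diameter. The legs rest on z = 0, each leg's axis is inset half a diameter from the nearest pair of seat edges (so the leg's bounding box is flush with the corner).

C is a door frame. The clear opening is 760 mm wide and 1985 mm high. Two 50 mm wide jambs, 118 mm deep, stand either side of the opening from the floor to the top of the opening. A 117 mm thick head sits across the top of both jambs, spanning the full outside width of the frame.

Three stools sit around the table at the +y, −x, +x sides. The door frame is on top of the table.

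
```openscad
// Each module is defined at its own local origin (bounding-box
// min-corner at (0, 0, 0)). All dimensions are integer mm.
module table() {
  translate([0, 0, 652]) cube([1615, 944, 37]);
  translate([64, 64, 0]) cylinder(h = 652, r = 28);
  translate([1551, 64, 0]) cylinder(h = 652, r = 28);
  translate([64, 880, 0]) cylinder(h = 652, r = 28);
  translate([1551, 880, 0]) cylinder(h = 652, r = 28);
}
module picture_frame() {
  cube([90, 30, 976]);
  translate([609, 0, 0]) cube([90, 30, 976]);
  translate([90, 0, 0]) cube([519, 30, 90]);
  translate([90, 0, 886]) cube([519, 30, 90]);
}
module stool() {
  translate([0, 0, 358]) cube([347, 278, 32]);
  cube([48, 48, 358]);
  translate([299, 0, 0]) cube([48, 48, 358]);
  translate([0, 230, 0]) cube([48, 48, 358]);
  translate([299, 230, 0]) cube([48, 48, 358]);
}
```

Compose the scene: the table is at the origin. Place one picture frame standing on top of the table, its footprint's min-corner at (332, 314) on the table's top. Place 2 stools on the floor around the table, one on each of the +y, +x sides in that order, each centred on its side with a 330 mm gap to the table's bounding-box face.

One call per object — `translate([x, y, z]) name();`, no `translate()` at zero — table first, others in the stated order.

table();
translate([332, 314, 689]) picture_frame();
translate([634, 1274, 0]) stool();
translate([1945, 333, 0]) stool();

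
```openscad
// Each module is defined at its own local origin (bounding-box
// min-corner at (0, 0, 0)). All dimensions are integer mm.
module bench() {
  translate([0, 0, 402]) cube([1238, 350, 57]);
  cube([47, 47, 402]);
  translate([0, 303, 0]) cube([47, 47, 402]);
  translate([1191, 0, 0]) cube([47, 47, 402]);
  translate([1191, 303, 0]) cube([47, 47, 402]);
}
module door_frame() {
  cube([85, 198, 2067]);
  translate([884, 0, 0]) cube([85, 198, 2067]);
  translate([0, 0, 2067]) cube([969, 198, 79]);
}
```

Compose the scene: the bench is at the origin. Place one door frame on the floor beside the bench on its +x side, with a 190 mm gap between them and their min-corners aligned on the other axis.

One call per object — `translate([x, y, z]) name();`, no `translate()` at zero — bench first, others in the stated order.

bench();
translate([1428, 0, 0]) door_frame();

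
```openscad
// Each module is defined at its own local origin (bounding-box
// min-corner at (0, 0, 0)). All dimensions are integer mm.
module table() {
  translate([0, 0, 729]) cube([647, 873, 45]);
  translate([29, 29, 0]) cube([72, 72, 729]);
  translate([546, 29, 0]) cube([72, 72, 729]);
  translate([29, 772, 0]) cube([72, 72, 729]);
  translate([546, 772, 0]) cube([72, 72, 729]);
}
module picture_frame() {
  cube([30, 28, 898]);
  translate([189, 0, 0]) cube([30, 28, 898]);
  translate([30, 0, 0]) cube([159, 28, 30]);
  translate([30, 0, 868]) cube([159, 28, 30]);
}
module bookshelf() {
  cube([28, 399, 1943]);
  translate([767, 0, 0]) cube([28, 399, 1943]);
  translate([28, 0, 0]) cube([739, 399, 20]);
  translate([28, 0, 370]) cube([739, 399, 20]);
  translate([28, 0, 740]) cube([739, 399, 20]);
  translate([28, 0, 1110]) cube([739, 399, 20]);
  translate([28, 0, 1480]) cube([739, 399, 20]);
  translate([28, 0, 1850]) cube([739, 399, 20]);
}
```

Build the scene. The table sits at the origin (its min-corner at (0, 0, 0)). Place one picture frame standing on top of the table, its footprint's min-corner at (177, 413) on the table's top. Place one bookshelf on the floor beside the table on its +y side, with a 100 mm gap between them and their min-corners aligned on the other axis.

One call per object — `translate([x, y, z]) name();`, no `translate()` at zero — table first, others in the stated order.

table();
translate([177, 413, 774]) picture_frame();
translate([0, 973, 0]) bookshelf();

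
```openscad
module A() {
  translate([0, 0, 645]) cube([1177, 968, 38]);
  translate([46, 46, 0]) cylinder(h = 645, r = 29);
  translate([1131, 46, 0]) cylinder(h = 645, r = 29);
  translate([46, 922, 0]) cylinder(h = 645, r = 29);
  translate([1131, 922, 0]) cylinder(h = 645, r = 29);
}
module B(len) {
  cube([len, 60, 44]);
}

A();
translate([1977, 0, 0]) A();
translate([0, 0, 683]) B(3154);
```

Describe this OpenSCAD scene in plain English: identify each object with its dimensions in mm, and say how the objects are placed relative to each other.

A is a table: top 1177 mm (x) × 968 mm (y), 38 mm thick, upper face at z = 683 mm, on four round legs of 58 mm diameter, each leg's bounding box inset 17 mm from the nearest pair of top edges, running from z = 0 to the bottom of the top.

B is a rectangular beam 3154 mm long (x), 60 mm deep (y), 44 mm thick (z).

The beam spans the tops of two tables placed 800 mm apart, resting at z = 683 mm.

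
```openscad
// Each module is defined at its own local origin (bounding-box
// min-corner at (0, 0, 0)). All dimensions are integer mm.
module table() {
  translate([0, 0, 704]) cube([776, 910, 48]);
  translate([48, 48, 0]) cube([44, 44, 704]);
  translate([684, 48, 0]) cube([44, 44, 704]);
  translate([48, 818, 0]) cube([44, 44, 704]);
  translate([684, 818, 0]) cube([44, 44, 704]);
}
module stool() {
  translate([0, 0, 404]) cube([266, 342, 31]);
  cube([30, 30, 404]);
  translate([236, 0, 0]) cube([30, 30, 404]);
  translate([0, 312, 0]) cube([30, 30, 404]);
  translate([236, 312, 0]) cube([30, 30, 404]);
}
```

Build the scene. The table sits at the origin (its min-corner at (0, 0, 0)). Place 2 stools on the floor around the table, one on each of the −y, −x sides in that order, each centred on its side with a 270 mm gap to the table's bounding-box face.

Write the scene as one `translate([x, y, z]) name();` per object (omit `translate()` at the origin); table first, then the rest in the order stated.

table();
translate([255, -612, 0]) stool();
translate([-536, 284, 0]) stool();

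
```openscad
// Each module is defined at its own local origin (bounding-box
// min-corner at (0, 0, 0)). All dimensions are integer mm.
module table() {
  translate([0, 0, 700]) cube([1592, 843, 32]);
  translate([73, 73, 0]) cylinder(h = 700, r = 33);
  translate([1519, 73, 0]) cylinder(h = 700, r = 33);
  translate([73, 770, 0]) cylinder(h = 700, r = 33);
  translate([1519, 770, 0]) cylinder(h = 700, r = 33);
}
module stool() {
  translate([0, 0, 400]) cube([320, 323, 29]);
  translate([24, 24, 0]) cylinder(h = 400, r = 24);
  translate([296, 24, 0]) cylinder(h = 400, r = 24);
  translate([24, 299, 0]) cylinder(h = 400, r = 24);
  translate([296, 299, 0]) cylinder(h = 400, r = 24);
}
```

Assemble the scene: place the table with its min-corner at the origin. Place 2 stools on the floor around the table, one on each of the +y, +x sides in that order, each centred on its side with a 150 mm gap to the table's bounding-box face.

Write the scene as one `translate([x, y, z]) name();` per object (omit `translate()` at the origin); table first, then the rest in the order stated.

table();
translate([636, 993, 0]) stool();
translate([1742, 260, 0]) stool();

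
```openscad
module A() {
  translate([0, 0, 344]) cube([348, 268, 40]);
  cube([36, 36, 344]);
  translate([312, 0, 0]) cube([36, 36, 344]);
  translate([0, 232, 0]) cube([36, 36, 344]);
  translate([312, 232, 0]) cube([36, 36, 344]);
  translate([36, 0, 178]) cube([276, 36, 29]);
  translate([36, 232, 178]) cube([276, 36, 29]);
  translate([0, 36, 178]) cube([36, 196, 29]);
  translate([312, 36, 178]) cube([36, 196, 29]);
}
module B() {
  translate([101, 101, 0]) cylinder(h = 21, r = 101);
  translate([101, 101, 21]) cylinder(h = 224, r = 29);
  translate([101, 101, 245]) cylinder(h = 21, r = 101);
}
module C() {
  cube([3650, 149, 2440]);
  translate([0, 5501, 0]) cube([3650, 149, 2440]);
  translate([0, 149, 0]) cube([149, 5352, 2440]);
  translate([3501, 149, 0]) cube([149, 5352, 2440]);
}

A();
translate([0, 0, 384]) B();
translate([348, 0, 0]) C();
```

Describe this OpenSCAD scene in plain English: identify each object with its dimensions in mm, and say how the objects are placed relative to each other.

A is a simple wooden stool: a rectangular seat 348 mm (x) by 268 mm (y), 40 mm thick, top face at z = 384 mm, on four square legs, each 36×36 mm in cross-section. The legs rest on z = 0, each flush with a corner of the seat. Four stretchers, 36 mm wide and 29 mm tall, connect adjacent legs with their undersides at z = 178 mm, each running between the inner faces of the legs it joins and aligned with the legs' outer faces on the other axis.

B is a spool: two coaxial disc flanges of radius 101 mm and thickness 21 mm, joined by a core cylinder of radius 29 mm and height 224 mm. The lower flange rests on z = 0 and the three cylinders share a vertical axis.

C is the wall frame of a small rectangular building: four walls, each 2440 mm tall and 149 mm thick, enclosing a footprint 3650 mm (x) by 5650 mm (y) outside-to-outside, with no floor or roof. The front and back walls (the −y and +y sides) span the full width; the two side walls fit between them.

The spool is on top of the stool. The house frame is against the stool's +x side, with their −y faces flush.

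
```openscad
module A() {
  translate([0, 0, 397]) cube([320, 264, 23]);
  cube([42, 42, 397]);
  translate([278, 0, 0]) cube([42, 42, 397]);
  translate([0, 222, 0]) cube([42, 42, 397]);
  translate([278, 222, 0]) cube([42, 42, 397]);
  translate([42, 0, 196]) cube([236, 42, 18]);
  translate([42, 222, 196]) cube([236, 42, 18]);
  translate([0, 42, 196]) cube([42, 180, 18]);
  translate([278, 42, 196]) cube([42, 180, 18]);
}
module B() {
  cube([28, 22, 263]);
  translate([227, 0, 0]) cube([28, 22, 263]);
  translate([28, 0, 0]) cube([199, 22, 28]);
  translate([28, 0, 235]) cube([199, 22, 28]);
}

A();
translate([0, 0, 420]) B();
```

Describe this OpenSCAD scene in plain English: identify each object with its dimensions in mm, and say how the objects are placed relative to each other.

A is a four-legged stool. The seat is a 320×264×23 mm slab whose top surface is at z = 420 mm; four square legs, each 42×42 mm in cross-section, run from the floor (z = 0) to the underside of the seat, each flush with a corner of the seat. Four stretchers, 42 mm wide and 18 mm tall, connect adjacent legs with their undersides at z = 196 mm, each running between the inner faces of the legs it joins and aligned with the legs' outer faces on the other axis.

B is a picture frame with a 199×207 mm rectangular opening (x by z) and a uniform 28 mm border on every side. Frame depth is 22 mm along y. It is built from two vertical stiles running the full outside height and two horizontal rails spanning the gap between the stiles.

The picture frame is on top of the stool.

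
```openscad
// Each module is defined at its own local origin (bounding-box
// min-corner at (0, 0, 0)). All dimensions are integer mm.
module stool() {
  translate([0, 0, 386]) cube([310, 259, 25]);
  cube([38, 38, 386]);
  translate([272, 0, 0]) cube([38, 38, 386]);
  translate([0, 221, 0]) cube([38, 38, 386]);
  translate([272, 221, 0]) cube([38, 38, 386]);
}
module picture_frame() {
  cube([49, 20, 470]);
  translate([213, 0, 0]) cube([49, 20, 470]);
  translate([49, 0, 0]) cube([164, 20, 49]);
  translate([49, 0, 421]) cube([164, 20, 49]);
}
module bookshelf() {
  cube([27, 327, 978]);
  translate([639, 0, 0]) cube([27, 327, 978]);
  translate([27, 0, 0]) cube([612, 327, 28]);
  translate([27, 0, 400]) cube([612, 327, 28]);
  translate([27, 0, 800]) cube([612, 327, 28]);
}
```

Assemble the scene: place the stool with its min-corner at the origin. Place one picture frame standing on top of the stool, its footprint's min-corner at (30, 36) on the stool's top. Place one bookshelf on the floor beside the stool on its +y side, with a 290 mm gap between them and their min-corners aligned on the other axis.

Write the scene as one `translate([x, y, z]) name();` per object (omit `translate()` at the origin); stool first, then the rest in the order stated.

stool();
translate([30, 36, 411]) picture_frame();
translate([0, 549, 0]) bookshelf();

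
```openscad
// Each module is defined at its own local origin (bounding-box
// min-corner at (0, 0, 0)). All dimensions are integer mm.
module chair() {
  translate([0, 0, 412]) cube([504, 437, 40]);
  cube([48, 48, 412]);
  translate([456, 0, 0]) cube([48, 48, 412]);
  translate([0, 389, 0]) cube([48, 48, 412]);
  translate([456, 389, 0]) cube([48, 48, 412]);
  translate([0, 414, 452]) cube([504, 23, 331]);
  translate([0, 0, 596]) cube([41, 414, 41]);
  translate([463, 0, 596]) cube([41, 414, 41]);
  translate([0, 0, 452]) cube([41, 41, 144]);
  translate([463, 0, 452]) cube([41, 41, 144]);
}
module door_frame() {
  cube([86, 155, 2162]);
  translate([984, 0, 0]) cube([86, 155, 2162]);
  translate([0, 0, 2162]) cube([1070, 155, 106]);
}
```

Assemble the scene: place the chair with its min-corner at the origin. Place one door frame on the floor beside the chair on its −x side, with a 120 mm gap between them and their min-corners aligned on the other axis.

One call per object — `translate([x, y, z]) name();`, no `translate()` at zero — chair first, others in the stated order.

chair();
translate([-1190, 0, 0]) door_frame();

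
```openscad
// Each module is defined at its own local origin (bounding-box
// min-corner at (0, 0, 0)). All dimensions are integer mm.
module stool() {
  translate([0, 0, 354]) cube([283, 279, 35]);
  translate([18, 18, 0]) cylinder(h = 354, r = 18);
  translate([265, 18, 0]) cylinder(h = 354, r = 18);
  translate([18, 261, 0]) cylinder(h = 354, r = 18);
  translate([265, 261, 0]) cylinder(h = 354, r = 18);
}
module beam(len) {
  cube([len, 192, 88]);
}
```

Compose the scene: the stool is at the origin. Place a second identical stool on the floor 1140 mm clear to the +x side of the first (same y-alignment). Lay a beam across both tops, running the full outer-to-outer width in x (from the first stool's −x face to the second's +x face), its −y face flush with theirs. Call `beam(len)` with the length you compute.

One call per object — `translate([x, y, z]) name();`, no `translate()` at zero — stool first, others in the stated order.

stool();
translate([1423, 0, 0]) stool();
translate([0, 0, 389]) beam(1706);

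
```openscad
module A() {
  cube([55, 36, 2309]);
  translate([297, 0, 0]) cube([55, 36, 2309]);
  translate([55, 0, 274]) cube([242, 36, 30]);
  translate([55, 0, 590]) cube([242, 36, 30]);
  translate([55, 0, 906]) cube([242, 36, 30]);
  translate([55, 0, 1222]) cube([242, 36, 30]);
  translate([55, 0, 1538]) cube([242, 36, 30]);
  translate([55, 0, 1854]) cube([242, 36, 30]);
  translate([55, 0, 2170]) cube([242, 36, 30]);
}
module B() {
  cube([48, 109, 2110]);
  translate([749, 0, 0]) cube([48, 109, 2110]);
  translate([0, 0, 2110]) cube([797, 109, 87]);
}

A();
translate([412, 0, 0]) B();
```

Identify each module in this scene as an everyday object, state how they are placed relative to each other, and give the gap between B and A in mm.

A is a ladder. B is a door frame. The door frame is on the floor beside the ladder on its +x side. The gap between the door frame and the ladder is 60 mm.

The door frame's nearest face is 60 mm from the ladder's +x face.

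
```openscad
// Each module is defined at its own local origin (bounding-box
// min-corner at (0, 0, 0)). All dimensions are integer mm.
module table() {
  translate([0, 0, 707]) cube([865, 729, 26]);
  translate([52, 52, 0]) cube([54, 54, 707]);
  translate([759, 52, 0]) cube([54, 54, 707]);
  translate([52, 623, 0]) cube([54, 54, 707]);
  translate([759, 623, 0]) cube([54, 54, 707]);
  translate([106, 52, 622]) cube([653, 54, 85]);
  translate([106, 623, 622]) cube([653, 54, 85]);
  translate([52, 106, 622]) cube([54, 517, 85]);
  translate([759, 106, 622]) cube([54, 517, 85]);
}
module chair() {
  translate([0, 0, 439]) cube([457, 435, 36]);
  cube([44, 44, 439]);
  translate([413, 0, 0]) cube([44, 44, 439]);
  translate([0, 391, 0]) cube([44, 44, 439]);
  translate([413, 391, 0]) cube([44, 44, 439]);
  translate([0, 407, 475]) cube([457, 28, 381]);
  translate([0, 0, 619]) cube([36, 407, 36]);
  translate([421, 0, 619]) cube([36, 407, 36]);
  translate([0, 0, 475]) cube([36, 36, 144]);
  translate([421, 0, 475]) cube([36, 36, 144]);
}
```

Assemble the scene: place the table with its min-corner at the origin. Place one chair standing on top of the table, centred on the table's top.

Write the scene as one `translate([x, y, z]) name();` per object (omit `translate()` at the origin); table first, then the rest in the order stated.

table();
translate([204, 147, 733]) chair();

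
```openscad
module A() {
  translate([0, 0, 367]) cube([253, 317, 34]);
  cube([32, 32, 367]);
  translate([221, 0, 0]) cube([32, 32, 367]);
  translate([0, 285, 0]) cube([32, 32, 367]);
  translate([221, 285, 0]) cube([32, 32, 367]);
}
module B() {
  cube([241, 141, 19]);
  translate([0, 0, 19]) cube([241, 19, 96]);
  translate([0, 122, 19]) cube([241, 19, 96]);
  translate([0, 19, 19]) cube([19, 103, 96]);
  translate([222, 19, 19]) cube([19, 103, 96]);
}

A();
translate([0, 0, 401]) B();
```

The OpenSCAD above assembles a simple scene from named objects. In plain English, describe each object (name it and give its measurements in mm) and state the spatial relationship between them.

A is a simple wooden stool: a rectangular seat 253 mm (x) by 317 mm (y), 34 mm thick, top face at z = 401 mm, on four square legs, each 32×32 mm in cross-section. The legs rest on z = 0, each flush with a corner of the seat.

B is an open storage box with external size 241×141×115 mm and wall thickness 19 mm (the base is also 19 mm thick). The base covers the whole footprint; the four walls stand on the base, with the y-facing walls full-width and the x-facing walls fitting between their inner faces.

The open box is on top of the stool.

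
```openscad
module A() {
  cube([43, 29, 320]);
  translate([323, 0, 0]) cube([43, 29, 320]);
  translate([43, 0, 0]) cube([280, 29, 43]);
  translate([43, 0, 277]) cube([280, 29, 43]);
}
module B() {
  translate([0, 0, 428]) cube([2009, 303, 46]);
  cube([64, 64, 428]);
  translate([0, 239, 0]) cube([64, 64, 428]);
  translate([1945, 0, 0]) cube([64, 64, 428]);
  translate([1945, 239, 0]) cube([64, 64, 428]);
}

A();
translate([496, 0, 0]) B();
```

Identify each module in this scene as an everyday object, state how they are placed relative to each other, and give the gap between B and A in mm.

A is a picture frame. B is a bench. The bench is on the floor beside the picture frame on its +x side. The gap between the bench and the picture frame is 130 mm.

The bench's nearest face is 130 mm from the picture frame's +x face.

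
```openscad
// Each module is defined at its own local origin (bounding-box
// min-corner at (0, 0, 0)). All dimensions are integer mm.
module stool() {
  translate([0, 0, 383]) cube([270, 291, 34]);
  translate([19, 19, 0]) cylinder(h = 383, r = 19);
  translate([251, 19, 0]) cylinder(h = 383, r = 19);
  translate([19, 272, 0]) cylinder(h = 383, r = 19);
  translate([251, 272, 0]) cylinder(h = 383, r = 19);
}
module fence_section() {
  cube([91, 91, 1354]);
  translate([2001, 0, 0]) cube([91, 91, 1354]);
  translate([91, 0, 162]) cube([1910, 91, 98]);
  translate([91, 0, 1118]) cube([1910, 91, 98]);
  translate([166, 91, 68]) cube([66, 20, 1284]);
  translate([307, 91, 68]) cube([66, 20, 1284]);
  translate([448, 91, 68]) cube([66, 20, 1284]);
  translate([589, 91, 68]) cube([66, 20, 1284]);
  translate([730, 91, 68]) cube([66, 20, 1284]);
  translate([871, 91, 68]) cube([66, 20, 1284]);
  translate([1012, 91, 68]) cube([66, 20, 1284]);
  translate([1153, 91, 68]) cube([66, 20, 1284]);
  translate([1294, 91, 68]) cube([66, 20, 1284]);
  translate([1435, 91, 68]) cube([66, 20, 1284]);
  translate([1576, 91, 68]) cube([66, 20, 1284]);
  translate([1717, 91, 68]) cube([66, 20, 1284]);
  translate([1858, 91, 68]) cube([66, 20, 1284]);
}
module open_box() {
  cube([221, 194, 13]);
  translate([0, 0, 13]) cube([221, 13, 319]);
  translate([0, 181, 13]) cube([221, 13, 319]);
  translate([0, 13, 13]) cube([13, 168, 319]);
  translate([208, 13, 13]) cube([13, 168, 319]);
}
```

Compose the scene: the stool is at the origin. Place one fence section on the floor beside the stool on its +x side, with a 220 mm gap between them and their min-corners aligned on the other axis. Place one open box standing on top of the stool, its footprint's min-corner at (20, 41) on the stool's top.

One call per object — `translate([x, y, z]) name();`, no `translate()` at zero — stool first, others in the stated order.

stool();
translate([490, 0, 0]) fence_section();
translate([20, 41, 417]) open_box();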